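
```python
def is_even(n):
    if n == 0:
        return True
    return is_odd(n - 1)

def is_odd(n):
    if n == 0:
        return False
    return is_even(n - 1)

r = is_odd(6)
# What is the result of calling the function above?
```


is_odd(6)
= is_even(5)
= is_odd(4)
= is_even(3)
= is_odd(2)
= is_even(1)
= is_odd(0)
n == 0: return False
= False


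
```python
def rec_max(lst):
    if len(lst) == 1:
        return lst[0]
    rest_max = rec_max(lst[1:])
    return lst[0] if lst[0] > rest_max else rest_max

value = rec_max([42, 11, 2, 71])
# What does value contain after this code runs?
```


rec_max([42, 11, 2, 71])
= compare 42 with rec_max([11, 2, 71])
= compare 11 with rec_max([2, 71])
= compare 2 with rec_max([71])
Base: rec_max([71]) = 71
compare 2 with 71: max = 71
compare 11 with 71: max = 71
compare 42 with 71: max = 71
= 71


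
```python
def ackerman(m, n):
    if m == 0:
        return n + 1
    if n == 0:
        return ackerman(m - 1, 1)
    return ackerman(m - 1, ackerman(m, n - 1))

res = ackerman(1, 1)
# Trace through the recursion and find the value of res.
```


ackerman(1, 1)
= ackerman(0, ackerman(1, 0))
First compute ackerman(1, 0) = 2
= ackerman(0, 2)
= 3


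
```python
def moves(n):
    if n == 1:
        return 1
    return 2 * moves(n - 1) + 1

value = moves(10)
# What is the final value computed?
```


moves(10)
= 2 * moves(9) + 1
= 2 * (2 * moves(8) + 1) + 1
= 2 * (2 * (2 * moves(7) + 1) + 1) + 1
= 2 * (2 * (2 * (2 * moves(6) + 1) + 1) + 1) + 1
= 2 * (2 * (2 * (2 * (2 * moves(5) + 1) + 1) + 1) + 1) + 1
= 2 * (2 * (2 * (2 * (2 * (2 * moves(4) + 1) + 1) + 1) + 1) + 1) + 1
= 2 * (2 * (2 * (2 * (2 * (2 * (2 * moves(3) + 1) + 1) + 1) + 1) + 1) + 1) + 1
= 2 * (2 * (2 * (2 * (2 * (2 * (2 * (2 * moves(2) + 1) + 1) + 1) + 1) + 1) + 1) + 1) + 1
= 2 * (2 * (2 * (2 * (2 * (2 * (2 * (2 * (2 * moves(1) + 1) + 1) + 1) + 1) + 1) + 1) + 1) + 1) + 1
Now compute bottom-up:
moves(1) = 1
moves(2) = 2 * 1 + 1 = 3
moves(3) = 2 * 3 + 1 = 7
moves(4) = 2 * 7 + 1 = 15
moves(5) = 2 * 15 + 1 = 31
moves(6) = 2 * 31 + 1 = 63
moves(7) = 2 * 63 + 1 = 127
moves(8) = 2 * 127 + 1 = 255
moves(9) = 2 * 255 + 1 = 511
moves(10) = 2 * 511 + 1 = 1023
= 1023


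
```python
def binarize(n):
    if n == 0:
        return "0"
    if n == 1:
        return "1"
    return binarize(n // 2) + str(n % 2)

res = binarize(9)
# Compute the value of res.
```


binarize(9)
= binarize(4) + "1"
= binarize(2) + "0" + "1"
= binarize(1) + "0" + "0" + "1"
= "1" + "0" + "0" + "1"
= "1001"


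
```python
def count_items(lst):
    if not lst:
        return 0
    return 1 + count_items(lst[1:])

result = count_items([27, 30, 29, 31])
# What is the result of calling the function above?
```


count_items([27, 30, 29, 31])
= 1 + count_items([30, 29, 31])
= 1 + 1 + count_items([29, 31])
= 1 + 1 + 1 + count_items([31])
= 1 + 1 + 1 + 1 + count_items([])
= 1 + 1 + 1 + 1 + 0
= 4


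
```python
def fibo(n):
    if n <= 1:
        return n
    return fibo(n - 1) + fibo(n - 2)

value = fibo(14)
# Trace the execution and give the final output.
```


fibo(14)
= fibo(13) + fibo(12)
= (fibo(12) + fibo(11)) + fibo(12)
Computing bottom-up: fibo(0)=0, fibo(1)=1, fibo(2)=1, fibo(3)=2, fibo(4)=3, fibo(5)=5, fibo(6)=8, fibo(7)=13, fibo(8)=21, fibo(9)=34, fibo(10)=55, fibo(11)=89, fibo(12)=144, fibo(13)=233, fibo(14)=377
= 377


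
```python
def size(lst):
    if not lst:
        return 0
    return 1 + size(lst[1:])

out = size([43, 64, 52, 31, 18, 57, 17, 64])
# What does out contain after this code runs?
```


size([43, 64, 52, 31, 18, 57, 17, 64])
= 1 + size([64, 52, 31, 18, 57, 17, 64])
= 1 + 1 + size([52, 31, 18, 57, 17, 64])
= 1 + 1 + 1 + size([31, 18, 57, 17, 64])
= 1 + 1 + 1 + 1 + size([18, 57, 17, 64])
= 1 + 1 + 1 + 1 + 1 + size([57, 17, 64])
= 1 + 1 + 1 + 1 + 1 + 1 + size([17, 64])
= 1 + 1 + 1 + 1 + 1 + 1 + 1 + size([64])
= 1 + 1 + 1 + 1 + 1 + 1 + 1 + 1 + size([])
= 1 + 1 + 1 + 1 + 1 + 1 + 1 + 1 + 0
= 8


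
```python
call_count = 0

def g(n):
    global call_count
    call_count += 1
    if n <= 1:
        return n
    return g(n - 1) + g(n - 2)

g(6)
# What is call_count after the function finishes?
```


g(6) calls g(5) and g(4); each non-base call branches into two more.
Let C(k) = total number of calls made by g(k), including the call to g(k) itself.
Base cases: C(0) = 1, C(1) = 1
Recurrence: C(k) = 1 + C(k-1) + C(k-2)
  C(2) = 1 + C(1) + C(0) = 1 + 1 + 1 = 3
  C(3) = 1 + C(2) + C(1) = 1 + 3 + 1 = 5
  C(4) = 1 + C(3) + C(2) = 1 + 5 + 3 = 9
  C(5) = 1 + C(4) + C(3) = 1 + 9 + 5 = 15
  C(6) = 1 + C(5) + C(4) = 1 + 15 + 9 = 25
Total calls = C(6) = 25


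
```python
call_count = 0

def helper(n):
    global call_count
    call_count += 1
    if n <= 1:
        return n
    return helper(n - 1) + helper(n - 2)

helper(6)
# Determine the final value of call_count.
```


helper(6) calls helper(5) and helper(4); each non-base call branches into two more.
Let C(k) = total number of calls made by helper(k), including the call to helper(k) itself.
Base cases: C(0) = 1, C(1) = 1
Recurrence: C(k) = 1 + C(k-1) + C(k-2)
  C(2) = 1 + C(1) + C(0) = 1 + 1 + 1 = 3
  C(3) = 1 + C(2) + C(1) = 1 + 3 + 1 = 5
  C(4) = 1 + C(3) + C(2) = 1 + 5 + 3 = 9
  C(5) = 1 + C(4) + C(3) = 1 + 9 + 5 = 15
  C(6) = 1 + C(5) + C(4) = 1 + 15 + 9 = 25
Total calls = C(6) = 25


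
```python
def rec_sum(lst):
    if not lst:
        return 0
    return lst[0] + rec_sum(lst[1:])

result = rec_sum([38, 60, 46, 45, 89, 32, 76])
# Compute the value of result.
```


rec_sum([38, 60, 46, 45, 89, 32, 76])
= 38 + rec_sum([60, 46, 45, 89, 32, 76])
= 38 + 60 + rec_sum([46, 45, 89, 32, 76])
= 38 + 60 + 46 + rec_sum([45, 89, 32, 76])
= 38 + 60 + 46 + 45 + rec_sum([89, 32, 76])
= 38 + 60 + 46 + 45 + 89 + rec_sum([32, 76])
= 38 + 60 + 46 + 45 + 89 + 32 + rec_sum([76])
= 38 + 60 + 46 + 45 + 89 + 32 + 76 + rec_sum([])
= 38 + 60 + 46 + 45 + 89 + 32 + 76 + 0
= 386


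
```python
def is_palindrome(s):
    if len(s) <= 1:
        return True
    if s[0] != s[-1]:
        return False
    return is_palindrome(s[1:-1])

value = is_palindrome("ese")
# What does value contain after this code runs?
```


is_palindrome("ese")
"ese": s[0]='e' == s[-1]='e' -> is_palindrome("s")
"s": len <= 1 -> True
= True


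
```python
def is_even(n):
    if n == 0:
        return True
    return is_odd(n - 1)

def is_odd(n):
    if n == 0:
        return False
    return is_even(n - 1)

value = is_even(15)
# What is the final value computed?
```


is_even(15)
= is_odd(14)
= is_even(13)
= is_odd(12)
= is_even(11)
= is_odd(10)
= is_even(9)
= is_odd(8)
= is_even(7)
= is_odd(6)
= is_even(5)
= is_odd(4)
= is_even(3)
= is_odd(2)
= is_even(1)
= is_odd(0)
n == 0: return False
= False


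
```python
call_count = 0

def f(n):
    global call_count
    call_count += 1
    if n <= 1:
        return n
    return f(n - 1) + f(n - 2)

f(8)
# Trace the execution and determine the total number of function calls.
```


f(8) calls f(7) and f(6); each non-base call branches into two more.
Let C(k) = total number of calls made by f(k), including the call to f(k) itself.
Base cases: C(0) = 1, C(1) = 1
Recurrence: C(k) = 1 + C(k-1) + C(k-2)
  C(2) = 1 + C(1) + C(0) = 1 + 1 + 1 = 3
  C(3) = 1 + C(2) + C(1) = 1 + 3 + 1 = 5
  C(4) = 1 + C(3) + C(2) = 1 + 5 + 3 = 9
  C(5) = 1 + C(4) + C(3) = 1 + 9 + 5 = 15
  C(6) = 1 + C(5) + C(4) = 1 + 15 + 9 = 25
  C(7) = 1 + C(6) + C(5) = 1 + 25 + 15 = 41
  C(8) = 1 + C(7) + C(6) = 1 + 41 + 25 = 67
Total calls = C(8) = 67


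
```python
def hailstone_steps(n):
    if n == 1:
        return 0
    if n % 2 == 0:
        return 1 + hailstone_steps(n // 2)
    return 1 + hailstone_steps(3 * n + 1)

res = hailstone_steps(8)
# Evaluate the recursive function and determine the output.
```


hailstone_steps(8)
8 is even -> hailstone_steps(4)
4 is even -> hailstone_steps(2)
2 is even -> hailstone_steps(1)
Reached 1 after 3 steps
= 3


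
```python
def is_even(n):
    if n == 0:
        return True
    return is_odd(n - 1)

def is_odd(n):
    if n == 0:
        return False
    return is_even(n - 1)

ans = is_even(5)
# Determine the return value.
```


is_even(5)
= is_odd(4)
= is_even(3)
= is_odd(2)
= is_even(1)
= is_odd(0)
n == 0: return False
= False


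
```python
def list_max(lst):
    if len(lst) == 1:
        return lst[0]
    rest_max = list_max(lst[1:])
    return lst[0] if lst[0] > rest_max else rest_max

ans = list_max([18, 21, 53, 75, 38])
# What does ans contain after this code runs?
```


list_max([18, 21, 53, 75, 38])
= compare 18 with list_max([21, 53, 75, 38])
= compare 21 with list_max([53, 75, 38])
= compare 53 with list_max([75, 38])
= compare 75 with list_max([38])
Base: list_max([38]) = 38
compare 75 with 38: max = 75
compare 53 with 75: max = 75
compare 21 with 75: max = 75
compare 18 with 75: max = 75
= 75


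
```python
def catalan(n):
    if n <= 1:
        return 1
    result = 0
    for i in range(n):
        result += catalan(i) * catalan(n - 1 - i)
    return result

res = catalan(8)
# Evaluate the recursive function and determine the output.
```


catalan(8)
= sum of catalan(i) * catalan(8-1-i) for i in 0..7
First compute sub-values bottom-up:
  catalan(0) = 1, catalan(1) = 1
  catalan(2) = 1*1 + 1*1 = 2
  catalan(3) = 1*2 + 1*1 + 2*1 = 5
  catalan(4) = 1*5 + 1*2 + 2*1 + 5*1 = 14
  catalan(5) = 1*14 + 1*5 + 2*2 + 5*1 + 14*1 = 42
  catalan(6) = 1*42 + 1*14 + 2*5 + 5*2 + 14*1 + 42*1 = 132
  catalan(7) = 1*132 + 1*42 + 2*14 + 5*5 + 14*2 + 42*1 + 132*1 = 429
Now catalan(8):
  catalan(0)*catalan(7) = 1*429 = 429
  catalan(1)*catalan(6) = 1*132 = 132
  catalan(2)*catalan(5) = 2*42 = 84
  catalan(3)*catalan(4) = 5*14 = 70
  catalan(4)*catalan(3) = 14*5 = 70
  catalan(5)*catalan(2) = 42*2 = 84
  catalan(6)*catalan(1) = 132*1 = 132
  catalan(7)*catalan(0) = 429*1 = 429
= 429 + 132 + 84 + 70 + 70 + 84 + 132 + 429
= 1430


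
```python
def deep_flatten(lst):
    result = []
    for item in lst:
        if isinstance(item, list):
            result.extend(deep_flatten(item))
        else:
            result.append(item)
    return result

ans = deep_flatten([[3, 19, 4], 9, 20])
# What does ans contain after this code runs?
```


deep_flatten([[3, 19, 4], 9, 20])
Processing each element:
  [3, 19, 4] is a list -> deep_flatten recursively -> [3, 19, 4]
  9 is not a list -> append 9
  20 is not a list -> append 20
= [3, 19, 4, 9, 20]


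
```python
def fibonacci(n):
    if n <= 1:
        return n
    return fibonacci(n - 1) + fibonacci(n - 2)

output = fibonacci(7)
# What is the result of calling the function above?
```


fibonacci(7)
= fibonacci(6) + fibonacci(5)
= (fibonacci(5) + fibonacci(4)) + fibonacci(5)
Computing bottom-up: fibonacci(0)=0, fibonacci(1)=1, fibonacci(2)=1, fibonacci(3)=2, fibonacci(4)=3, fibonacci(5)=5, fibonacci(6)=8, fibonacci(7)=13
= 13


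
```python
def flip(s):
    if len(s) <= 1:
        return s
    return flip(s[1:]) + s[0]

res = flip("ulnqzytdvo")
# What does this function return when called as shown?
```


flip("ulnqzytdvo")
= flip("lnqzytdvo") + "u"
= flip("nqzytdvo") + "l" + "u"
= flip("qzytdvo") + "n" + "l" + "u"
= flip("zytdvo") + "q" + "n" + "l" + "u"
= flip("ytdvo") + "z" + "q" + "n" + "l" + "u"
= flip("tdvo") + "y" + "z" + "q" + "n" + "l" + "u"
= flip("dvo") + "t" + "y" + "z" + "q" + "n" + "l" + "u"
= flip("vo") + "d" + "t" + "y" + "z" + "q" + "n" + "l" + "u"
= flip("o") + "v" + "d" + "t" + "y" + "z" + "q" + "n" + "l" + "u"
= "o" + "v" + "d" + "t" + "y" + "z" + "q" + "n" + "l" + "u"
= "ovdtyzqnlu"


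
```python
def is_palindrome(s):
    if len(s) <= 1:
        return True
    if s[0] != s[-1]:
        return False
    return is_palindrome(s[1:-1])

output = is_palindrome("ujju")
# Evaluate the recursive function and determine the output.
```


is_palindrome("ujju")
"ujju": s[0]='u' == s[-1]='u' -> is_palindrome("jj")
"jj": s[0]='j' == s[-1]='j' -> is_palindrome("")
"": len <= 1 -> True
= True


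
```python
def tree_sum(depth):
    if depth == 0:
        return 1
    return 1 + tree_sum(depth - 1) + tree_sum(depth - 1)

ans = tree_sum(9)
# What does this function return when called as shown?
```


tree_sum(9)
= 1 + tree_sum(8) + tree_sum(8)
= 1 + 2 * tree_sum(8)
tree_sum(k) = 2^(k+1) - 1
tree_sum(0) = 1
tree_sum(1) = 3
tree_sum(2) = 7
tree_sum(3) = 15
tree_sum(4) = 31
tree_sum(9) = 2^10 - 1 = 1023


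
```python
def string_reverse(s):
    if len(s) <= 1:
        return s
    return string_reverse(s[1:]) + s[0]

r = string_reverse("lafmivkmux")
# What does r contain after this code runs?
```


string_reverse("lafmivkmux")
= string_reverse("afmivkmux") + "l"
= string_reverse("fmivkmux") + "a" + "l"
= string_reverse("mivkmux") + "f" + "a" + "l"
= string_reverse("ivkmux") + "m" + "f" + "a" + "l"
= string_reverse("vkmux") + "i" + "m" + "f" + "a" + "l"
= string_reverse("kmux") + "v" + "i" + "m" + "f" + "a" + "l"
= string_reverse("mux") + "k" + "v" + "i" + "m" + "f" + "a" + "l"
= string_reverse("ux") + "m" + "k" + "v" + "i" + "m" + "f" + "a" + "l"
= string_reverse("x") + "u" + "m" + "k" + "v" + "i" + "m" + "f" + "a" + "l"
= "x" + "u" + "m" + "k" + "v" + "i" + "m" + "f" + "a" + "l"
= "xumkvimfal"


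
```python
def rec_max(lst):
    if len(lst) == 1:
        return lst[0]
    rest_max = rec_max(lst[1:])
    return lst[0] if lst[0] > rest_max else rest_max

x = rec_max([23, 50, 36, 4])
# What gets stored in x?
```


rec_max([23, 50, 36, 4])
= compare 23 with rec_max([50, 36, 4])
= compare 50 with rec_max([36, 4])
= compare 36 with rec_max([4])
Base: rec_max([4]) = 4
compare 36 with 4: max = 36
compare 50 with 36: max = 50
compare 23 with 50: max = 50
= 50


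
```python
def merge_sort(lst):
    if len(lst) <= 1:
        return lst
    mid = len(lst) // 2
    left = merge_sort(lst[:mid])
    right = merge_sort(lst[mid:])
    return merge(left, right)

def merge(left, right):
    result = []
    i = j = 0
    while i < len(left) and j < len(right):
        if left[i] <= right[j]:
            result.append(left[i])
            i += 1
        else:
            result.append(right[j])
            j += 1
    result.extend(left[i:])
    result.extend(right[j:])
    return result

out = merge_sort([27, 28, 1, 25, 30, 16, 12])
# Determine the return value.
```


merge_sort([27, 28, 1, 25, 30, 16, 12])
Split into [27, 28, 1] and [25, 30, 16, 12]
Left sorted: [1, 27, 28]
Right sorted: [12, 16, 25, 30]
Merge [1, 27, 28] and [12, 16, 25, 30]
= [1, 12, 16, 25, 27, 28, 30]


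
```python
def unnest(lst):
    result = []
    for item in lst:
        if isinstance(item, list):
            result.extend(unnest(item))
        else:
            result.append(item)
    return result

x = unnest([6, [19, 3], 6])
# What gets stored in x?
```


unnest([6, [19, 3], 6])
Processing each element:
  6 is not a list -> append 6
  [19, 3] is a list -> unnest recursively -> [19, 3]
  6 is not a list -> append 6
= [6, 19, 3, 6]


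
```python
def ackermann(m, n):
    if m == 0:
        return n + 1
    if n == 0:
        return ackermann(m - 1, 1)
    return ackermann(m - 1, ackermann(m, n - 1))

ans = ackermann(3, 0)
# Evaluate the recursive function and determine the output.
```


ackermann(3, 0)
n == 0: return ackermann(2, 1)
= ackermann(2, 1) = 5
= 5


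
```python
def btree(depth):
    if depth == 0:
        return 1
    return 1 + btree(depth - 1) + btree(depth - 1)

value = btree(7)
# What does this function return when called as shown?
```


btree(7)
= 1 + btree(6) + btree(6)
= 1 + 2 * btree(6)
btree(k) = 2^(k+1) - 1
btree(0) = 1
btree(1) = 3
btree(2) = 7
btree(3) = 15
btree(4) = 31
btree(7) = 2^8 - 1 = 255


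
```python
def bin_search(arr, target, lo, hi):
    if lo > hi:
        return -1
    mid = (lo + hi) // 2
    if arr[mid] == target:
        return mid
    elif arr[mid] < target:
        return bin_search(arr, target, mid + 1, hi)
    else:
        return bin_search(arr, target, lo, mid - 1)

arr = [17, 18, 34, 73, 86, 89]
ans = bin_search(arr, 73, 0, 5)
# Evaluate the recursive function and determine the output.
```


bin_search(arr, 73, 0, 5)
lo=0, hi=5, mid=2, arr[mid]=34
34 < 73, search right half
lo=3, hi=5, mid=4, arr[mid]=86
86 > 73, search left half
lo=3, hi=3, mid=3, arr[mid]=73
arr[3] == 73, found at index 3
= 3


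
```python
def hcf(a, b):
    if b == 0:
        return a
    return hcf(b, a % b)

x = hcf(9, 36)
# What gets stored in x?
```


hcf(9, 36)
= hcf(36, 9 % 36) = hcf(36, 9)
= hcf(9, 36 % 9) = hcf(9, 0)
b == 0, return a = 9


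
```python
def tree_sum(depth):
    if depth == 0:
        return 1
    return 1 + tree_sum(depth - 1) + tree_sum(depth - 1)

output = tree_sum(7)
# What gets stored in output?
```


tree_sum(7)
= 1 + tree_sum(6) + tree_sum(6)
= 1 + 2 * tree_sum(6)
tree_sum(k) = 2^(k+1) - 1
tree_sum(0) = 1
tree_sum(1) = 3
tree_sum(2) = 7
tree_sum(3) = 15
tree_sum(4) = 31
tree_sum(7) = 2^8 - 1 = 255


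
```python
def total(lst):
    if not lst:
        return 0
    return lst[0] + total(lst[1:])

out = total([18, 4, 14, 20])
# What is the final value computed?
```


total([18, 4, 14, 20])
= 18 + total([4, 14, 20])
= 18 + 4 + total([14, 20])
= 18 + 4 + 14 + total([20])
= 18 + 4 + 14 + 20 + total([])
= 18 + 4 + 14 + 20 + 0
= 56


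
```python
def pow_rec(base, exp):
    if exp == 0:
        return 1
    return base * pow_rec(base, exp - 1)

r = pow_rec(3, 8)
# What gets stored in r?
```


pow_rec(3, 8)
= 3 * pow_rec(3, 7)
= 3 * 3 * pow_rec(3, 6)
= 3 * 3 * 3 * pow_rec(3, 5)
= 3 * 3 * 3 * 3 * pow_rec(3, 4)
= 3 * 3 * 3 * 3 * 3 * pow_rec(3, 3)
= 3 * 3 * 3 * 3 * 3 * 3 * pow_rec(3, 2)
= 3 * 3 * 3 * 3 * 3 * 3 * 3 * pow_rec(3, 1)
= 3 * 3 * 3 * 3 * 3 * 3 * 3 * 3 * pow_rec(3, 0)
= 3 * 3 * 3 * 3 * 3 * 3 * 3 * 3 * 1
= 6561


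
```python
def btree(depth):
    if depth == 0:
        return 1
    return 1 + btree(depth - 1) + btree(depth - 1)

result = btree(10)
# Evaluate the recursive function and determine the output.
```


btree(10)
= 1 + btree(9) + btree(9)
= 1 + 2 * btree(9)
btree(k) = 2^(k+1) - 1
btree(0) = 1
btree(1) = 3
btree(2) = 7
btree(3) = 15
btree(4) = 31
btree(10) = 2^11 - 1 = 2047


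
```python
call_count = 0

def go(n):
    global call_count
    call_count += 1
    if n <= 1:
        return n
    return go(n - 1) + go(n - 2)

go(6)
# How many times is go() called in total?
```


go(6) calls go(5) and go(4); each non-base call branches into two more.
Let C(k) = total number of calls made by go(k), including the call to go(k) itself.
Base cases: C(0) = 1, C(1) = 1
Recurrence: C(k) = 1 + C(k-1) + C(k-2)
  C(2) = 1 + C(1) + C(0) = 1 + 1 + 1 = 3
  C(3) = 1 + C(2) + C(1) = 1 + 3 + 1 = 5
  C(4) = 1 + C(3) + C(2) = 1 + 5 + 3 = 9
  C(5) = 1 + C(4) + C(3) = 1 + 9 + 5 = 15
  C(6) = 1 + C(5) + C(4) = 1 + 15 + 9 = 25
Total calls = C(6) = 25


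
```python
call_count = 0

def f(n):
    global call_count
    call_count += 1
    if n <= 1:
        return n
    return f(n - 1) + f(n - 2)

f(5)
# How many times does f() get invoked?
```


f(5) calls f(4) and f(3); each non-base call branches into two more.
Let C(k) = total number of calls made by f(k), including the call to f(k) itself.
Base cases: C(0) = 1, C(1) = 1
Recurrence: C(k) = 1 + C(k-1) + C(k-2)
  C(2) = 1 + C(1) + C(0) = 1 + 1 + 1 = 3
  C(3) = 1 + C(2) + C(1) = 1 + 3 + 1 = 5
  C(4) = 1 + C(3) + C(2) = 1 + 5 + 3 = 9
  C(5) = 1 + C(4) + C(3) = 1 + 9 + 5 = 15
Total calls = C(5) = 15


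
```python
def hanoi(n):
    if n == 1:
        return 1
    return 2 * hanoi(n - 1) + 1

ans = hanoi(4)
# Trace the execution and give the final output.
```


hanoi(4)
= 2 * hanoi(3) + 1
= 2 * (2 * hanoi(2) + 1) + 1
= 2 * (2 * (2 * hanoi(1) + 1) + 1) + 1
Now compute bottom-up:
hanoi(1) = 1
hanoi(2) = 2 * 1 + 1 = 3
hanoi(3) = 2 * 3 + 1 = 7
hanoi(4) = 2 * 7 + 1 = 15
= 15


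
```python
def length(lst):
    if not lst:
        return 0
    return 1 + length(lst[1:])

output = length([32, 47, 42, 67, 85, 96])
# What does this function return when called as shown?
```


length([32, 47, 42, 67, 85, 96])
= 1 + length([47, 42, 67, 85, 96])
= 1 + 1 + length([42, 67, 85, 96])
= 1 + 1 + 1 + length([67, 85, 96])
= 1 + 1 + 1 + 1 + length([85, 96])
= 1 + 1 + 1 + 1 + 1 + length([96])
= 1 + 1 + 1 + 1 + 1 + 1 + length([])
= 1 + 1 + 1 + 1 + 1 + 1 + 0
= 6


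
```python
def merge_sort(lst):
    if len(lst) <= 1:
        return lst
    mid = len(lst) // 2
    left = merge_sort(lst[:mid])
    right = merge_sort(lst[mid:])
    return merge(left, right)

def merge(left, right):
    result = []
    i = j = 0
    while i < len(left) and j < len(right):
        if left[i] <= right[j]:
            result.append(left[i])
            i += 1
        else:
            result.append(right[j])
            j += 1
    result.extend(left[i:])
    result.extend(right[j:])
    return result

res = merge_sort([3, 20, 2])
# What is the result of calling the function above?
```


merge_sort([3, 20, 2])
Split into [3] and [20, 2]
Left sorted: [3]
Right sorted: [2, 20]
Merge [3] and [2, 20]
= [2, 3, 20]


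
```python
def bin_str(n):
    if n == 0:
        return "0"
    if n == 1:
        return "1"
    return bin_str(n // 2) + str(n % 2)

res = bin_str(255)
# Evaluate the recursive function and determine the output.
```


bin_str(255)
= bin_str(127) + "1"
= bin_str(63) + "1" + "1"
= bin_str(31) + "1" + "1" + "1"
= bin_str(15) + "1" + "1" + "1" + "1"
= bin_str(7) + "1" + "1" + "1" + "1" + "1"
= bin_str(3) + "1" + "1" + "1" + "1" + "1" + "1"
= bin_str(1) + "1" + "1" + "1" + "1" + "1" + "1" + "1"
= "1" + "1" + "1" + "1" + "1" + "1" + "1" + "1"
= "11111111"


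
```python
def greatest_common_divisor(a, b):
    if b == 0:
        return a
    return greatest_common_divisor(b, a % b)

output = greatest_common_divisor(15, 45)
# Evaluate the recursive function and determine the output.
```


greatest_common_divisor(15, 45)
= greatest_common_divisor(45, 15 % 45) = greatest_common_divisor(45, 15)
= greatest_common_divisor(15, 45 % 15) = greatest_common_divisor(15, 0)
b == 0, return a = 15


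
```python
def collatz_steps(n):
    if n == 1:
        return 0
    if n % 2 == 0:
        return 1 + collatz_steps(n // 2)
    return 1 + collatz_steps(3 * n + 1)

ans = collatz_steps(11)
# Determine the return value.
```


collatz_steps(11)
11 is odd -> 3*11+1 = 34 -> collatz_steps(34)
34 is even -> collatz_steps(17)
17 is odd -> 3*17+1 = 52 -> collatz_steps(52)
52 is even -> collatz_steps(26)
26 is even -> collatz_steps(13)
13 is odd -> 3*13+1 = 40 -> collatz_steps(40)
40 is even -> collatz_steps(20)
20 is even -> collatz_steps(10)
10 is even -> collatz_steps(5)
5 is odd -> 3*5+1 = 16 -> collatz_steps(16)
16 is even -> collatz_steps(8)
8 is even -> collatz_steps(4)
4 is even -> collatz_steps(2)
2 is even -> collatz_steps(1)
Reached 1 after 14 steps
= 14


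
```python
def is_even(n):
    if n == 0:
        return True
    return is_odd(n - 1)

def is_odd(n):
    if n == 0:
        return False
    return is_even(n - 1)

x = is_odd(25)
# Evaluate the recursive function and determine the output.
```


is_odd(25)
= is_even(24)
= is_odd(23)
= is_even(22)
= is_odd(21)
= is_even(20)
= is_odd(19)
= is_even(18)
= is_odd(17)
= is_even(16)
= is_odd(15)
= is_even(14)
= is_odd(13)
= is_even(12)
= is_odd(11)
= is_even(10)
= is_odd(9)
= is_even(8)
= is_odd(7)
= is_even(6)
= is_odd(5)
= is_even(4)
= is_odd(3)
= is_even(2)
= is_odd(1)
= is_even(0)
n == 0: return True
= True


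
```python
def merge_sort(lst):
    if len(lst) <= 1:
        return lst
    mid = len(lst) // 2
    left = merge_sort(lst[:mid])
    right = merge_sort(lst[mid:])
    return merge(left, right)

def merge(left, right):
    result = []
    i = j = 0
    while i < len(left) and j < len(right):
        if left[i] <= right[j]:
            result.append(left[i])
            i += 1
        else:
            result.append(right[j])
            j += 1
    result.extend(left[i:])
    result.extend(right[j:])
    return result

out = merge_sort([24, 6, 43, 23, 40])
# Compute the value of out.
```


merge_sort([24, 6, 43, 23, 40])
Split into [24, 6] and [43, 23, 40]
Left sorted: [6, 24]
Right sorted: [23, 40, 43]
Merge [6, 24] and [23, 40, 43]
= [6, 23, 24, 40, 43]


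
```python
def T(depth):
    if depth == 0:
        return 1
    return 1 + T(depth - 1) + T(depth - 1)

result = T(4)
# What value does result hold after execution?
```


T(4)
= 1 + T(3) + T(3)
= 1 + 2 * T(3)
T(k) = 2^(k+1) - 1
T(0) = 1
T(1) = 3
T(2) = 7
T(3) = 15
T(4) = 31
T(4) = 2^5 - 1 = 31


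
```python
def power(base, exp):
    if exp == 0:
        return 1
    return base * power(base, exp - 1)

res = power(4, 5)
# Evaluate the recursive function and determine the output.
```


power(4, 5)
= 4 * power(4, 4)
= 4 * 4 * power(4, 3)
= 4 * 4 * 4 * power(4, 2)
= 4 * 4 * 4 * 4 * power(4, 1)
= 4 * 4 * 4 * 4 * 4 * power(4, 0)
= 4 * 4 * 4 * 4 * 4 * 1
= 1024


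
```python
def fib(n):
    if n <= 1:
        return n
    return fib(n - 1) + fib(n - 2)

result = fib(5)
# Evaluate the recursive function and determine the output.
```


fib(5)
= fib(4) + fib(3)
= (fib(3) + fib(2)) + fib(3)
Computing bottom-up: fib(0)=0, fib(1)=1, fib(2)=1, fib(3)=2, fib(4)=3, fib(5)=5
= 5


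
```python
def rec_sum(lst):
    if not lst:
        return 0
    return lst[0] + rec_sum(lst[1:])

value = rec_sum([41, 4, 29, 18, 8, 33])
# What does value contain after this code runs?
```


rec_sum([41, 4, 29, 18, 8, 33])
= 41 + rec_sum([4, 29, 18, 8, 33])
= 41 + 4 + rec_sum([29, 18, 8, 33])
= 41 + 4 + 29 + rec_sum([18, 8, 33])
= 41 + 4 + 29 + 18 + rec_sum([8, 33])
= 41 + 4 + 29 + 18 + 8 + rec_sum([33])
= 41 + 4 + 29 + 18 + 8 + 33 + rec_sum([])
= 41 + 4 + 29 + 18 + 8 + 33 + 0
= 133


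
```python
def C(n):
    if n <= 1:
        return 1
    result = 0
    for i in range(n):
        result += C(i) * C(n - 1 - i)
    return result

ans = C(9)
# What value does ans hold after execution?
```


C(9)
= sum of C(i) * C(9-1-i) for i in 0..8
First compute sub-values bottom-up:
  C(0) = 1, C(1) = 1
  C(2) = 1*1 + 1*1 = 2
  C(3) = 1*2 + 1*1 + 2*1 = 5
  C(4) = 1*5 + 1*2 + 2*1 + 5*1 = 14
  C(5) = 1*14 + 1*5 + 2*2 + 5*1 + 14*1 = 42
  C(6) = 1*42 + 1*14 + 2*5 + 5*2 + 14*1 + 42*1 = 132
  C(7) = 1*132 + 1*42 + 2*14 + 5*5 + 14*2 + 42*1 + 132*1 = 429
  C(8) = 1*429 + 1*132 + 2*42 + 5*14 + 14*5 + 42*2 + 132*1 + 429*1 = 1430
Now C(9):
  C(0)*C(8) = 1*1430 = 1430
  C(1)*C(7) = 1*429 = 429
  C(2)*C(6) = 2*132 = 264
  C(3)*C(5) = 5*42 = 210
  C(4)*C(4) = 14*14 = 196
  C(5)*C(3) = 42*5 = 210
  C(6)*C(2) = 132*2 = 264
  C(7)*C(1) = 429*1 = 429
  C(8)*C(0) = 1430*1 = 1430
= 1430 + 429 + 264 + 210 + 196 + 210 + 264 + 429 + 1430
= 4862


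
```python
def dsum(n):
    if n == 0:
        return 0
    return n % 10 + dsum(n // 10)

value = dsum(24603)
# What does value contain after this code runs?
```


dsum(24603)
= 3 + dsum(2460)
= 3 + 0 + dsum(246)
= 3 + 0 + 6 + dsum(24)
= 3 + 0 + 6 + 4 + dsum(2)
= 3 + 0 + 6 + 4 + 2 + dsum(0)
= 3 + 0 + 6 + 4 + 2 + 0
= 15


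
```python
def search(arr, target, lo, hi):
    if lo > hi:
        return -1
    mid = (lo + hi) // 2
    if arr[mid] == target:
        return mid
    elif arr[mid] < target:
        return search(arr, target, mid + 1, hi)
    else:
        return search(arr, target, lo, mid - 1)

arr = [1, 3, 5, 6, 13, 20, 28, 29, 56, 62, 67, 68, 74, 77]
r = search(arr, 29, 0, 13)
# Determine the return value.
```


search(arr, 29, 0, 13)
lo=0, hi=13, mid=6, arr[mid]=28
28 < 29, search right half
lo=7, hi=13, mid=10, arr[mid]=67
67 > 29, search left half
lo=7, hi=9, mid=8, arr[mid]=56
56 > 29, search left half
lo=7, hi=7, mid=7, arr[mid]=29
arr[7] == 29, found at index 7
= 7


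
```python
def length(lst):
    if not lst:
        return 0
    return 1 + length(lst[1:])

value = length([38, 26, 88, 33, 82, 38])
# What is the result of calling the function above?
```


length([38, 26, 88, 33, 82, 38])
= 1 + length([26, 88, 33, 82, 38])
= 1 + 1 + length([88, 33, 82, 38])
= 1 + 1 + 1 + length([33, 82, 38])
= 1 + 1 + 1 + 1 + length([82, 38])
= 1 + 1 + 1 + 1 + 1 + length([38])
= 1 + 1 + 1 + 1 + 1 + 1 + length([])
= 1 + 1 + 1 + 1 + 1 + 1 + 0
= 6


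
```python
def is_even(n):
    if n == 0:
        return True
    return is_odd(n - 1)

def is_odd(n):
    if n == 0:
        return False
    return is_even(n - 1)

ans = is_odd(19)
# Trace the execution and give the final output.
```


is_odd(19)
= is_even(18)
= is_odd(17)
= is_even(16)
= is_odd(15)
= is_even(14)
= is_odd(13)
= is_even(12)
= is_odd(11)
= is_even(10)
= is_odd(9)
= is_even(8)
= is_odd(7)
= is_even(6)
= is_odd(5)
= is_even(4)
= is_odd(3)
= is_even(2)
= is_odd(1)
= is_even(0)
n == 0: return True
= True


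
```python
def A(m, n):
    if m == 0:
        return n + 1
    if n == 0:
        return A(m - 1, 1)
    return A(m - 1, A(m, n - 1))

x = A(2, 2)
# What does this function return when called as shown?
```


A(2, 2)
= A(1, A(2, 1))
First compute A(2, 1) = 5
= A(1, 5)
= 7


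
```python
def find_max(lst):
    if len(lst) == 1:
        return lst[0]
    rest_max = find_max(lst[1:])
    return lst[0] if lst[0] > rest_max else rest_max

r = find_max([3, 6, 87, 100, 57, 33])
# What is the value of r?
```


find_max([3, 6, 87, 100, 57, 33])
= compare 3 with find_max([6, 87, 100, 57, 33])
= compare 6 with find_max([87, 100, 57, 33])
= compare 87 with find_max([100, 57, 33])
= compare 100 with find_max([57, 33])
= compare 57 with find_max([33])
Base: find_max([33]) = 33
compare 57 with 33: max = 57
compare 100 with 57: max = 100
compare 87 with 100: max = 100
compare 6 with 100: max = 100
compare 3 with 100: max = 100
= 100


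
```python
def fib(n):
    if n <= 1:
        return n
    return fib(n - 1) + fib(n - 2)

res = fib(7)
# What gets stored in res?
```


fib(7)
= fib(6) + fib(5)
= (fib(5) + fib(4)) + fib(5)
Computing bottom-up: fib(0)=0, fib(1)=1, fib(2)=1, fib(3)=2, fib(4)=3, fib(5)=5, fib(6)=8, fib(7)=13
= 13


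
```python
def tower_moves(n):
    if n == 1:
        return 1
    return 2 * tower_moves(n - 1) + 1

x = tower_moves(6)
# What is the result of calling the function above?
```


tower_moves(6)
= 2 * tower_moves(5) + 1
= 2 * (2 * tower_moves(4) + 1) + 1
= 2 * (2 * (2 * tower_moves(3) + 1) + 1) + 1
= 2 * (2 * (2 * (2 * tower_moves(2) + 1) + 1) + 1) + 1
= 2 * (2 * (2 * (2 * (2 * tower_moves(1) + 1) + 1) + 1) + 1) + 1
Now compute bottom-up:
tower_moves(1) = 1
tower_moves(2) = 2 * 1 + 1 = 3
tower_moves(3) = 2 * 3 + 1 = 7
tower_moves(4) = 2 * 7 + 1 = 15
tower_moves(5) = 2 * 15 + 1 = 31
tower_moves(6) = 2 * 31 + 1 = 63
= 63


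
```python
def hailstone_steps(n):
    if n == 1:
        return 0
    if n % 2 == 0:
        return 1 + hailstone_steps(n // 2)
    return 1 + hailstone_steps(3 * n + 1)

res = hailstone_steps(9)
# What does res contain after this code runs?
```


hailstone_steps(9)
9 is odd -> 3*9+1 = 28 -> hailstone_steps(28)
28 is even -> hailstone_steps(14)
14 is even -> hailstone_steps(7)
7 is odd -> 3*7+1 = 22 -> hailstone_steps(22)
22 is even -> hailstone_steps(11)
11 is odd -> 3*11+1 = 34 -> hailstone_steps(34)
34 is even -> hailstone_steps(17)
17 is odd -> 3*17+1 = 52 -> hailstone_steps(52)
52 is even -> hailstone_steps(26)
26 is even -> hailstone_steps(13)
13 is odd -> 3*13+1 = 40 -> hailstone_steps(40)
40 is even -> hailstone_steps(20)
20 is even -> hailstone_steps(10)
10 is even -> hailstone_steps(5)
5 is odd -> 3*5+1 = 16 -> hailstone_steps(16)
16 is even -> hailstone_steps(8)
8 is even -> hailstone_steps(4)
4 is even -> hailstone_steps(2)
2 is even -> hailstone_steps(1)
Reached 1 after 19 steps
= 19


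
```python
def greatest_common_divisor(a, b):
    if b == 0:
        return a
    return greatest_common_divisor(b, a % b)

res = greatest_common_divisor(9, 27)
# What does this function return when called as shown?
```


greatest_common_divisor(9, 27)
= greatest_common_divisor(27, 9 % 27) = greatest_common_divisor(27, 9)
= greatest_common_divisor(9, 27 % 9) = greatest_common_divisor(9, 0)
b == 0, return a = 9


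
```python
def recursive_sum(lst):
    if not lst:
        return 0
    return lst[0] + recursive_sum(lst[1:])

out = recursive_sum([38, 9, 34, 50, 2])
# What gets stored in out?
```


recursive_sum([38, 9, 34, 50, 2])
= 38 + recursive_sum([9, 34, 50, 2])
= 38 + 9 + recursive_sum([34, 50, 2])
= 38 + 9 + 34 + recursive_sum([50, 2])
= 38 + 9 + 34 + 50 + recursive_sum([2])
= 38 + 9 + 34 + 50 + 2 + recursive_sum([])
= 38 + 9 + 34 + 50 + 2 + 0
= 133


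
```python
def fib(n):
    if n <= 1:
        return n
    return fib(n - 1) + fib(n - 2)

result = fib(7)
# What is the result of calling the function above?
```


fib(7)
= fib(6) + fib(5)
= (fib(5) + fib(4)) + fib(5)
Computing bottom-up: fib(0)=0, fib(1)=1, fib(2)=1, fib(3)=2, fib(4)=3, fib(5)=5, fib(6)=8, fib(7)=13
= 13


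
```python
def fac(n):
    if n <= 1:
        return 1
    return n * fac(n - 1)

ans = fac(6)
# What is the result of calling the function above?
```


fac(6)
= 6 * fac(5)
= 6 * 5 * fac(4)
= 6 * 5 * 4 * fac(3)
= 6 * 5 * 4 * 3 * fac(2)
= 6 * 5 * 4 * 3 * 2 * fac(1)
= 6 * 5 * 4 * 3 * 2 * 1
= 720


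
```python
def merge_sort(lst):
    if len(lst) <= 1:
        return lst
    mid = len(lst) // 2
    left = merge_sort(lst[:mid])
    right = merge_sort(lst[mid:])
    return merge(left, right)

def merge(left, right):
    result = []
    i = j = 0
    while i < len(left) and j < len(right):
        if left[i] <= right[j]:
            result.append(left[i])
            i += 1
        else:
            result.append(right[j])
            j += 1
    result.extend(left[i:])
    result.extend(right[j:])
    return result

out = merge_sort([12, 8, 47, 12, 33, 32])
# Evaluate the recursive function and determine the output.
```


merge_sort([12, 8, 47, 12, 33, 32])
Split into [12, 8, 47] and [12, 33, 32]
Left sorted: [8, 12, 47]
Right sorted: [12, 32, 33]
Merge [8, 12, 47] and [12, 32, 33]
= [8, 12, 12, 32, 33, 47]


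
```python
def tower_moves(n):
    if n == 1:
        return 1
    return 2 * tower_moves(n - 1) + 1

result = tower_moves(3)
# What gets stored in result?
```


tower_moves(3)
= 2 * tower_moves(2) + 1
= 2 * (2 * tower_moves(1) + 1) + 1
Now compute bottom-up:
tower_moves(1) = 1
tower_moves(2) = 2 * 1 + 1 = 3
tower_moves(3) = 2 * 3 + 1 = 7
= 7


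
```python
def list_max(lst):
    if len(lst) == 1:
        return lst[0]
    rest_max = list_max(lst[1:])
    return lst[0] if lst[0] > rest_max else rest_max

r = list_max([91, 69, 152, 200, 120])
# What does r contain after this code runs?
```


list_max([91, 69, 152, 200, 120])
= compare 91 with list_max([69, 152, 200, 120])
= compare 69 with list_max([152, 200, 120])
= compare 152 with list_max([200, 120])
= compare 200 with list_max([120])
Base: list_max([120]) = 120
compare 200 with 120: max = 200
compare 152 with 200: max = 200
compare 69 with 200: max = 200
compare 91 with 200: max = 200
= 200


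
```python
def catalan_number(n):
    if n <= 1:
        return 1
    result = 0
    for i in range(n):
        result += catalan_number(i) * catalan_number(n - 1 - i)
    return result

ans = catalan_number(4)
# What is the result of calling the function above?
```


catalan_number(4)
= sum of catalan_number(i) * catalan_number(4-1-i) for i in 0..3
First compute sub-values bottom-up:
  catalan_number(0) = 1, catalan_number(1) = 1
  catalan_number(2) = 1*1 + 1*1 = 2
  catalan_number(3) = 1*2 + 1*1 + 2*1 = 5
Now catalan_number(4):
  catalan_number(0)*catalan_number(3) = 1*5 = 5
  catalan_number(1)*catalan_number(2) = 1*2 = 2
  catalan_number(2)*catalan_number(1) = 2*1 = 2
  catalan_number(3)*catalan_number(0) = 5*1 = 5
= 5 + 2 + 2 + 5
= 14


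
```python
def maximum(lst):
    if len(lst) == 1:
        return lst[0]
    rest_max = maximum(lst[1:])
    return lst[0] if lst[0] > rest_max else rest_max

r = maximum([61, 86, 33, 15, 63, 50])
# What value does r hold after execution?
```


maximum([61, 86, 33, 15, 63, 50])
= compare 61 with maximum([86, 33, 15, 63, 50])
= compare 86 with maximum([33, 15, 63, 50])
= compare 33 with maximum([15, 63, 50])
= compare 15 with maximum([63, 50])
= compare 63 with maximum([50])
Base: maximum([50]) = 50
compare 63 with 50: max = 63
compare 15 with 63: max = 63
compare 33 with 63: max = 63
compare 86 with 63: max = 86
compare 61 with 86: max = 86
= 86


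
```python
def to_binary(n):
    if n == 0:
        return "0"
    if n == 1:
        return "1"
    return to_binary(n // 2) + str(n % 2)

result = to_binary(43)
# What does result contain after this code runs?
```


to_binary(43)
= to_binary(21) + "1"
= to_binary(10) + "1" + "1"
= to_binary(5) + "0" + "1" + "1"
= to_binary(2) + "1" + "0" + "1" + "1"
= to_binary(1) + "0" + "1" + "0" + "1" + "1"
= "1" + "0" + "1" + "0" + "1" + "1"
= "101011"


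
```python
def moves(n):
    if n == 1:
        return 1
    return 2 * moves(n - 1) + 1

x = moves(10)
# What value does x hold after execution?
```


moves(10)
= 2 * moves(9) + 1
= 2 * (2 * moves(8) + 1) + 1
= 2 * (2 * (2 * moves(7) + 1) + 1) + 1
= 2 * (2 * (2 * (2 * moves(6) + 1) + 1) + 1) + 1
= 2 * (2 * (2 * (2 * (2 * moves(5) + 1) + 1) + 1) + 1) + 1
= 2 * (2 * (2 * (2 * (2 * (2 * moves(4) + 1) + 1) + 1) + 1) + 1) + 1
= 2 * (2 * (2 * (2 * (2 * (2 * (2 * moves(3) + 1) + 1) + 1) + 1) + 1) + 1) + 1
= 2 * (2 * (2 * (2 * (2 * (2 * (2 * (2 * moves(2) + 1) + 1) + 1) + 1) + 1) + 1) + 1) + 1
= 2 * (2 * (2 * (2 * (2 * (2 * (2 * (2 * (2 * moves(1) + 1) + 1) + 1) + 1) + 1) + 1) + 1) + 1) + 1
Now compute bottom-up:
moves(1) = 1
moves(2) = 2 * 1 + 1 = 3
moves(3) = 2 * 3 + 1 = 7
moves(4) = 2 * 7 + 1 = 15
moves(5) = 2 * 15 + 1 = 31
moves(6) = 2 * 31 + 1 = 63
moves(7) = 2 * 63 + 1 = 127
moves(8) = 2 * 127 + 1 = 255
moves(9) = 2 * 255 + 1 = 511
moves(10) = 2 * 511 + 1 = 1023
= 1023


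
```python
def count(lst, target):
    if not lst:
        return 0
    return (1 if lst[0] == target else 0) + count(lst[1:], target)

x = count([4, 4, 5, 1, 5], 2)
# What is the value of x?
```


count([4, 4, 5, 1, 5], 2)
lst[0]=4 != 2: 0 + count([4, 5, 1, 5], 2)
lst[0]=4 != 2: 0 + count([5, 1, 5], 2)
lst[0]=5 != 2: 0 + count([1, 5], 2)
lst[0]=1 != 2: 0 + count([5], 2)
lst[0]=5 != 2: 0 + count([], 2)
= 0


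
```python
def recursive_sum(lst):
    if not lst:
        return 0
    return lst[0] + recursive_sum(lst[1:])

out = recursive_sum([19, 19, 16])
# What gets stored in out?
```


recursive_sum([19, 19, 16])
= 19 + recursive_sum([19, 16])
= 19 + 19 + recursive_sum([16])
= 19 + 19 + 16 + recursive_sum([])
= 19 + 19 + 16 + 0
= 54


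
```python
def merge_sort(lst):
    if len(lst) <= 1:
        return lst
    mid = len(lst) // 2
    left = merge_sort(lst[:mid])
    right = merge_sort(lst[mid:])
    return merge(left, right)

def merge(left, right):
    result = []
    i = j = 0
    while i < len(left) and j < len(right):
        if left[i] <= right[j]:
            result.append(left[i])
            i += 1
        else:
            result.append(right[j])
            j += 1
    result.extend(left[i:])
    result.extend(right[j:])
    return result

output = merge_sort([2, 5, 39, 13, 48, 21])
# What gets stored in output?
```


merge_sort([2, 5, 39, 13, 48, 21])
Split into [2, 5, 39] and [13, 48, 21]
Left sorted: [2, 5, 39]
Right sorted: [13, 21, 48]
Merge [2, 5, 39] and [13, 21, 48]
= [2, 5, 13, 21, 39, 48]


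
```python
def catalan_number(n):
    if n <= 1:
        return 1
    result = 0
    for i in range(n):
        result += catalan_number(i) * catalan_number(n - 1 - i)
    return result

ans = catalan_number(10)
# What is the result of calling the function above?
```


catalan_number(10)
= sum of catalan_number(i) * catalan_number(10-1-i) for i in 0..9
First compute sub-values bottom-up:
  catalan_number(0) = 1, catalan_number(1) = 1
  catalan_number(2) = 1*1 + 1*1 = 2
  catalan_number(3) = 1*2 + 1*1 + 2*1 = 5
  catalan_number(4) = 1*5 + 1*2 + 2*1 + 5*1 = 14
  catalan_number(5) = 1*14 + 1*5 + 2*2 + 5*1 + 14*1 = 42
  catalan_number(6) = 1*42 + 1*14 + 2*5 + 5*2 + 14*1 + 42*1 = 132
  catalan_number(7) = 1*132 + 1*42 + 2*14 + 5*5 + 14*2 + 42*1 + 132*1 = 429
  catalan_number(8) = 1*429 + 1*132 + 2*42 + 5*14 + 14*5 + 42*2 + 132*1 + 429*1 = 1430
  catalan_number(9) = 1*1430 + 1*429 + 2*132 + 5*42 + 14*14 + 42*5 + 132*2 + 429*1 + 1430*1 = 4862
Now catalan_number(10):
  catalan_number(0)*catalan_number(9) = 1*4862 = 4862
  catalan_number(1)*catalan_number(8) = 1*1430 = 1430
  catalan_number(2)*catalan_number(7) = 2*429 = 858
  catalan_number(3)*catalan_number(6) = 5*132 = 660
  catalan_number(4)*catalan_number(5) = 14*42 = 588
  catalan_number(5)*catalan_number(4) = 42*14 = 588
  catalan_number(6)*catalan_number(3) = 132*5 = 660
  catalan_number(7)*catalan_number(2) = 429*2 = 858
  catalan_number(8)*catalan_number(1) = 1430*1 = 1430
  catalan_number(9)*catalan_number(0) = 4862*1 = 4862
= 4862 + 1430 + 858 + 660 + 588 + 588 + 660 + 858 + 1430 + 4862
= 16796
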